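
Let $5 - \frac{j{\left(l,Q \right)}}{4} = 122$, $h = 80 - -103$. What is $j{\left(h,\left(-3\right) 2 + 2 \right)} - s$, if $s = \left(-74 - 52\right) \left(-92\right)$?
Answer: $-12060$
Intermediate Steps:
$h = 183$ ($h = 80 + 103 = 183$)
$j{\left(l,Q \right)} = -468$ ($j{\left(l,Q \right)} = 20 - 488 = -468$)
$s = 11592$ ($s = \left(-126\right) \left(-92\right) = 11592$)
$j{\left(h,\left(-3\right) 2 + 2 \right)} - s = -468 - 11592 = -12060$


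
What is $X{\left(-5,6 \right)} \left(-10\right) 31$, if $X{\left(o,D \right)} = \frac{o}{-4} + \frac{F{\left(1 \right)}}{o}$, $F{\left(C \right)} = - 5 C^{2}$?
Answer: $- \frac{1395}{2} \approx -697.5$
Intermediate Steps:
$X{\left(o,D \right)} = - \frac{5}{o} - \frac{o}{4}$ ($X{\left(o,D \right)} = \frac{o}{-4} + \frac{\left(-5\right) 1^{2}}{o} = o \left(- \frac{1}{4}\right) + \frac{\left(-5\right) 1}{o} = - \frac{o}{4} - \frac{5}{o} = - \frac{5}{o} - \frac{o}{4}$)
$X{\left(-5,6 \right)} \left(-10\right) 31 = \left(- \frac{5}{-5} - - \frac{5}{4}\right) \left(-10\right) 31 = \left(\left(-5\right) \left(- \frac{1}{5}\right) + \frac{5}{4}\right) \left(-10\right) 31 = \left(1 + \frac{5}{4}\right) \left(-10\right) 31 = \frac{9}{4} \left(-10\right) 31 = \left(- \frac{45}{2}\right) 31 = - \frac{1395}{2}$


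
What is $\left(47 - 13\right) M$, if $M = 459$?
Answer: $15606$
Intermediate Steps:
$\left(47 - 13\right) M = \left(47 - 13\right) 459 = 34 \cdot 459 = 15606$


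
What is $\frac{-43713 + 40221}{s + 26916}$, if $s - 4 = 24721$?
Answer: $- \frac{3492}{51641} \approx -0.067621$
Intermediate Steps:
$s = 24725$ ($s = 4 + 24721 = 24725$)
$\frac{-43713 + 40221}{s + 26916} = \frac{-43713 + 40221}{24725 + 26916} = - \frac{3492}{51641}$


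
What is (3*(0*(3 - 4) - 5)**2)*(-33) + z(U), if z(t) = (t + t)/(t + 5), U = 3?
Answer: -9897/4 ≈ -2474.3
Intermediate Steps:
z(t) = 2*t/(5 + t) (z(t) = (2*t)/(5 + t) = 2*t/(5 + t))
(3*(0*(3 - 4) - 5)**2)*(-33) + z(U) = (3*(0*(3 - 4) - 5)**2)*(-33) + 2*3/(5 + 3) = (3*(0*(-1) - 5)**2)*(-33) + 2*3/8 = (3*(0 - 5)**2)*(-33) + 2*3*(1/8) = (3*(-5)**2)*(-33) + 3/4 = (3*25)*(-33) + 3/4 = 75*(-33) + 3/4 = -2475 + 3/4 = -9897/4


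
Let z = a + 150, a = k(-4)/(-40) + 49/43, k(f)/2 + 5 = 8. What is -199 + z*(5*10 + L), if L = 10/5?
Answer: 1645278/215 ≈ 7652.5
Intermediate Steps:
L = 2 (L = 10*(⅕) = 2)
k(f) = 6 (k(f) = -10 + 2*8 = -10 + 16 = 6)
a = 851/860 (a = 6/(-40) + 49/43 = 6*(-1/40) + 49*(1/43) = -3/20 + 49/43 = 851/860 ≈ 0.98953)
z = 129851/860 (z = 851/860 + 150 = 129851/860 ≈ 150.99)
-199 + z*(5*10 + L) = -199 + 129851*(5*10 + 2)/860 = -199 + 129851*(50 + 2)/860 = -199 + (129851/860)*52 = -199 + 1688063/215 = 1645278/215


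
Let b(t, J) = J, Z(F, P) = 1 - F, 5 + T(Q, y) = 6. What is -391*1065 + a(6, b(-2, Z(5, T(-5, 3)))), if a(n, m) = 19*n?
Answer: -416301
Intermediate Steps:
T(Q, y) = 1 (T(Q, y) = -5 + 6 = 1)
-391*1065 + a(6, b(-2, Z(5, T(-5, 3)))) = -391*1065 + 19*6 = -416415 + 114 = -416301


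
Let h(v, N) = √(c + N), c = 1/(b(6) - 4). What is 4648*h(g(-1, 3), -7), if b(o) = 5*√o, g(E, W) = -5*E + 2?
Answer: 4648*√(29 - 35*√6)/√(-4 + 5*√6) ≈ 12190.0*I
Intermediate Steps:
g(E, W) = 2 - 5*E
c = 1/(-4 + 5*√6) (c = 1/(5*√6 - 4) = 1/(-4 + 5*√6) ≈ 0.12125)
h(v, N) = √(2/67 + N + 5*√6/134) (h(v, N) = √((2/67 + 5*√6/134) + N) = √(2/67 + N + 5*√6/134))
4648*h(g(-1, 3), -7) = 4648*√(-7 - 1/(4 - 5*√6))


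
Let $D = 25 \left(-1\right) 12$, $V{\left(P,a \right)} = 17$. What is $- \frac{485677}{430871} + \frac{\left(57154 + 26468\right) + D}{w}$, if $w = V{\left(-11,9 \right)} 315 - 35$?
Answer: $\frac{2379802273}{163730980} \approx 14.535$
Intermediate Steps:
$D = -300$ ($D = \left(-25\right) 12 = -300$)
$w = 5320$ ($w = 17 \cdot 315 - 35 = 5355 - 35 = 5320$)
$- \frac{485677}{430871} + \frac{\left(57154 + 26468\right) + D}{w} = - \frac{485677}{430871} + \frac{\left(57154 + 26468\right) - 300}{5320} = \left(-485677\right) \frac{1}{430871} + \left(83622 - 300\right) \frac{1}{5320} = - \frac{485677}{430871} + 83322 \cdot \frac{1}{5320} = - \frac{485677}{430871} + \frac{41661}{2660} = \frac{2379802273}{163730980}$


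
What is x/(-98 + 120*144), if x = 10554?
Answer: 5277/8591 ≈ 0.61425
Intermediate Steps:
x/(-98 + 120*144) = 10554/(-98 + 120*144) = 10554/(-98 + 17280) = 10554/17182 = 10554*(1/17182) = 5277/8591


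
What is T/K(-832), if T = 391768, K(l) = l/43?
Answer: -161981/8 ≈ -20248.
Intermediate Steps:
K(l) = l/43 (K(l) = l*(1/43) = l/43)
T/K(-832) = 391768/(((1/43)*(-832))) = 391768/(-832/43) = 391768*(-43/832) = -161981/8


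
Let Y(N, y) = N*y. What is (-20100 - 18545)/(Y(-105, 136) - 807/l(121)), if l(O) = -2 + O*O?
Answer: 565724155/209045727 ≈ 2.7062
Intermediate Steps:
l(O) = -2 + O²
(-20100 - 18545)/(Y(-105, 136) - 807/l(121)) = (-20100 - 18545)/(-105*136 - 807/(-2 + 121²)) = -38645/(-14280 - 807/(-2 + 14641)) = -38645/(-14280 - 807/14639) = -38645/(-209045727/14639) = -38645*(-14639/209045727) = 565724155/209045727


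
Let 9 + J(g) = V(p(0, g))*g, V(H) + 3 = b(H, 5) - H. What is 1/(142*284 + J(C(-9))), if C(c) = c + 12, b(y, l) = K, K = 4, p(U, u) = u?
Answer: 1/40313 ≈ 2.4806e-5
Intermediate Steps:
b(y, l) = 4
V(H) = 1 - H (V(H) = -3 + (4 - H) = 1 - H)
C(c) = 12 + c
J(g) = -9 + g*(1 - g) (J(g) = -9 + (1 - g)*g = -9 + g*(1 - g))
1/(142*284 + J(C(-9))) = 1/(142*284 + (-9 + (12 - 9) - (12 - 9)²)) = 1/(40328 + (-9 + 3 - 1*3²)) = 1/(40328 + (-9 + 3 - 1*9)) = 1/(40328 + (-9 + 3 - 9)) = 1/(40328 - 15) = 1/40313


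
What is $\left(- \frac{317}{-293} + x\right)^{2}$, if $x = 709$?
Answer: $\frac{43286466916}{85849} \approx 5.0422 \cdot 10^{5}$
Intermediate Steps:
$\left(- \frac{317}{-293} + x\right)^{2} = \left(- \frac{317}{-293} + 709\right)^{2} = \left(\left(-317\right) \left(- \frac{1}{293}\right) + 709\right)^{2} = \left(\frac{317}{293} + 709\right)^{2} = \left(\frac{208054}{293}\right)^{2} = \frac{43286466916}{85849}$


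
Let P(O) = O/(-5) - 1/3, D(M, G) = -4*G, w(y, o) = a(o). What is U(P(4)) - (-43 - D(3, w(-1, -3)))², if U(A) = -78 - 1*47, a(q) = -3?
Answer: -3150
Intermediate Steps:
w(y, o) = -3
P(O) = -⅓ - O/5 (P(O) = O*(-⅕) - 1*⅓ = -O/5 - ⅓ = -⅓ - O/5)
U(A) = -125 (U(A) = -78 - 47 = -125)
U(P(4)) - (-43 - D(3, w(-1, -3)))² = -125 - (-43 - (-4)*(-3))² = -125 - (-43 - 1*12)² = -125 - (-43 - 12)² = -125 - 1*(-55)² = -125 - 1*3025 = -125 - 3025 = -3150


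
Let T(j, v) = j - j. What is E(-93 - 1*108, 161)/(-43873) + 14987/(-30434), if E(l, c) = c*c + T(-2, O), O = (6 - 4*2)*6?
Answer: -1446404365/1335230882 ≈ -1.0833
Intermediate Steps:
O = -12 (O = (6 - 8)*6 = -2*6 = -12)
T(j, v) = 0
E(l, c) = c² (E(l, c) = c*c + 0 = c² + 0 = c²)
E(-93 - 1*108, 161)/(-43873) + 14987/(-30434) = 161²/(-43873) + 14987/(-30434) = 25921*(-1/43873) + 14987*(-1/30434) = -25921/43873 - 14987/30434 = -1446404365/1335230882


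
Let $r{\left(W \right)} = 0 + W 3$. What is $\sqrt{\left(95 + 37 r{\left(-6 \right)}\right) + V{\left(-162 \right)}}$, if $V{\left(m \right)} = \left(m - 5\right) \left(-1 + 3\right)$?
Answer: $i \sqrt{905} \approx 30.083 i$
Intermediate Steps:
$r{\left(W \right)} = 3 W$ ($r{\left(W \right)} = 0 + 3 W = 3 W$)
$V{\left(m \right)} = -10 + 2 m$ ($V{\left(m \right)} = \left(-5 + m\right) 2 = -10 + 2 m$)
$\sqrt{\left(95 + 37 r{\left(-6 \right)}\right) + V{\left(-162 \right)}} = \sqrt{\left(95 + 37 \cdot 3 \left(-6\right)\right) + \left(-10 + 2 \left(-162\right)\right)} = \sqrt{\left(95 + 37 \left(-18\right)\right) - 334} = \sqrt{\left(95 - 666\right) - 334} = \sqrt{-571 - 334} = \sqrt{-905} = i \sqrt{905}$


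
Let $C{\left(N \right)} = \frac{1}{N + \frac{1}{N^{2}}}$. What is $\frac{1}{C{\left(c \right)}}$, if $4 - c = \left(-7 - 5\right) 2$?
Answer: $\frac{21953}{784} \approx 28.001$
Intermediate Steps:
$c = 28$ ($c = 4 - \left(-7 - 5\right) 2 = 4 - \left(-12\right) 2 = 4 - -24 = 4 + 24 = 28$)
$C{\left(N \right)} = \frac{1}{N + \frac{1}{N^{2}}}$
$\frac{1}{C{\left(c \right)}} = \frac{1}{28^{2} \frac{1}{1 + 28^{3}}} = \frac{1}{784 \frac{1}{1 + 21952}} = \frac{1}{784 \cdot \frac{1}{21953}} = \frac{1}{\frac{784}{21953}} = \frac{21953}{784}$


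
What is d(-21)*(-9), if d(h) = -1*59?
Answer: 531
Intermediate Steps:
d(h) = -59
d(-21)*(-9) = -59*(-9) = 531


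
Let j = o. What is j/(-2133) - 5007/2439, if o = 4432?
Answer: -2387731/578043 ≈ -4.1307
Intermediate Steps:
j = 4432
j/(-2133) - 5007/2439 = 4432/(-2133) - 5007/2439 = 4432*(-1/2133) - 5007*1/2439 = -4432/2133 - 1669/813 = -2387731/578043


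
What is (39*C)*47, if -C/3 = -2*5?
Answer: 54990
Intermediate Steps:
C = 30 (C = -(-6)*5 = -3*(-10) = 30)
(39*C)*47 = (39*30)*47 = 1170*47 = 54990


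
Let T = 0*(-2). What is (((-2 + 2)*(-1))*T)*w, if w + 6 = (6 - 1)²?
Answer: 0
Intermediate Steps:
T = 0
w = 19 (w = -6 + (6 - 1)² = -6 + 5² = -6 + 25 = 19)
(((-2 + 2)*(-1))*T)*w = (((-2 + 2)*(-1))*0)*19 = ((0*(-1))*0)*19 = (0*0)*19 = 0*19 = 0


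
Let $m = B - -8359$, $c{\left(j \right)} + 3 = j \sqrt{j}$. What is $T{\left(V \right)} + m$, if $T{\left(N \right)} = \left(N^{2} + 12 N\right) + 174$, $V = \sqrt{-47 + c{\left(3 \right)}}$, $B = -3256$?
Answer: $5227 + 3 \sqrt{3} + 12 \sqrt{-50 + 3 \sqrt{3}} \approx 5232.2 + 80.323 i$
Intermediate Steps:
$c{\left(j \right)} = -3 + j^{\frac{3}{2}}$ ($c{\left(j \right)} = -3 + j \sqrt{j} = -3 + j^{\frac{3}{2}}$)
$m = 5103$ ($m = -3256 - -8359 = -3256 + 8359 = 5103$)
$V = \sqrt{-50 + 3 \sqrt{3}}$ ($V = \sqrt{-47 - \left(3 - 3^{\frac{3}{2}}\right)} = \sqrt{-47 - \left(3 - 3 \sqrt{3}\right)} = \sqrt{-50 + 3 \sqrt{3}} \approx 6.6936 i$)
$T{\left(N \right)} = 174 + N^{2} + 12 N$
$T{\left(V \right)} + m = \left(174 + \left(\sqrt{-50 + 3 \sqrt{3}}\right)^{2} + 12 \sqrt{-50 + 3 \sqrt{3}}\right) + 5103 = \left(174 - \left(50 - 3 \sqrt{3}\right) + 12 \sqrt{-50 + 3 \sqrt{3}}\right) + 5103 = \left(124 + 3 \sqrt{3} + 12 \sqrt{-50 + 3 \sqrt{3}}\right) + 5103 = 5227 + 3 \sqrt{3} + 12 \sqrt{-50 + 3 \sqrt{3}}$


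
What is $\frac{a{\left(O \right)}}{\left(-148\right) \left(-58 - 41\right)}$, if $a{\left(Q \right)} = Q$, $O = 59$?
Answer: $\frac{59}{14652} \approx 0.0040268$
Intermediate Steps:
$\frac{a{\left(O \right)}}{\left(-148\right) \left(-58 - 41\right)} = \frac{59}{\left(-148\right) \left(-58 - 41\right)} = \frac{59}{\left(-148\right) \left(-99\right)} = \frac{59}{14652}$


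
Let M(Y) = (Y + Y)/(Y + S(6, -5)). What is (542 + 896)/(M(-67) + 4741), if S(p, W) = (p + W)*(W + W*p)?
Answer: 36669/120929 ≈ 0.30323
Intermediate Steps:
S(p, W) = (W + p)*(W + W*p)
M(Y) = 2*Y/(-35 + Y) (M(Y) = (Y + Y)/(Y - 5*(-5 + 6 + 6² - 5*6)) = (2*Y)/(Y - 5*(-5 + 6 + 36 - 30)) = (2*Y)/(Y - 5*7) = (2*Y)/(Y - 35) = (2*Y)/(-35 + Y) = 2*Y/(-35 + Y))
(542 + 896)/(M(-67) + 4741) = (542 + 896)/(2*(-67)/(-35 - 67) + 4741) = 1438/(2*(-67)/(-102) + 4741) = 1438/(2*(-67)*(-1/102) + 4741) = 1438/(67/51 + 4741) = 1438/(241858/51) = 1438*(51/241858) = 36669/120929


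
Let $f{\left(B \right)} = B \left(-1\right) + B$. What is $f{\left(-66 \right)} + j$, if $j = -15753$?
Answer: $-15753$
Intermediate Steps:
$f{\left(B \right)} = 0$ ($f{\left(B \right)} = - B + B = 0$)
$f{\left(-66 \right)} + j = 0 - 15753 = -15753$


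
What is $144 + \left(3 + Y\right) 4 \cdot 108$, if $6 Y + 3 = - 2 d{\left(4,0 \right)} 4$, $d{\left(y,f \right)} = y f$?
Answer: $1224$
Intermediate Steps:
$d{\left(y,f \right)} = f y$
$Y = - \frac{1}{2}$ ($Y = - \frac{1}{2} + \frac{- 2 \cdot 0 \cdot 4 \cdot 4}{6} = - \frac{1}{2} + \frac{\left(-2\right) 0 \cdot 4}{6} = - \frac{1}{2} + \frac{0 \cdot 4}{6} = - \frac{1}{2} + \frac{1}{6} \cdot 0 = - \frac{1}{2} + 0 = - \frac{1}{2} \approx -0.5$)
$144 + \left(3 + Y\right) 4 \cdot 108 = 144 + \left(3 - \frac{1}{2}\right) 4 \cdot 108 = 144 + \frac{5}{2} \cdot 4 \cdot 108 = 144 + 10 \cdot 108 = 144 + 1080 = 1224$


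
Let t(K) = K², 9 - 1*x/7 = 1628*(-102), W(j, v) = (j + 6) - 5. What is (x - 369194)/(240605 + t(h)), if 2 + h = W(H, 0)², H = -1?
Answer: 793261/240609 ≈ 3.2969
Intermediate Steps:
W(j, v) = 1 + j (W(j, v) = (6 + j) - 5 = 1 + j)
x = 1162455 (x = 63 - 11396*(-102) = 63 - 7*(-166056) = 63 + 1162392 = 1162455)
h = -2 (h = -2 + (1 - 1)² = -2 + 0² = -2 + 0 = -2)
(x - 369194)/(240605 + t(h)) = (1162455 - 369194)/(240605 + (-2)²) = 793261/(240605 + 4) = 793261/240609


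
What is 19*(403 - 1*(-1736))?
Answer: 40641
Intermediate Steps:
19*(403 - 1*(-1736)) = 19*(403 + 1736) = 19*2139 = 40641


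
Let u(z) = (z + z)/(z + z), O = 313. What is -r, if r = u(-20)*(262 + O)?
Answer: -575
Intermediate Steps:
u(z) = 1 (u(z) = (2*z)/((2*z)) = (2*z)*(1/(2*z)) = 1)
r = 575 (r = 1*(262 + 313) = 1*575 = 575)
-r = -1*575 = -575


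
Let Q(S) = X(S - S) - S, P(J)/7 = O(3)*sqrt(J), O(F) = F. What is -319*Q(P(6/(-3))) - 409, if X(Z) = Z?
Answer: -409 + 6699*I*sqrt(2) ≈ -409.0 + 9473.8*I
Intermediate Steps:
P(J) = 21*sqrt(J) (P(J) = 7*(3*sqrt(J)) = 21*sqrt(J))
Q(S) = -S (Q(S) = (S - S) - S = 0 - S = -S)
-319*Q(P(6/(-3))) - 409 = -(-319)*21*sqrt(6/(-3)) - 409 = -(-319)*21*sqrt(6*(-1/3)) - 409 = -(-319)*21*sqrt(-2) - 409 = -(-319)*21*(I*sqrt(2)) - 409 = -(-319)*21*I*sqrt(2) - 409 = -(-6699)*I*sqrt(2) - 409 = 6699*I*sqrt(2) - 409 = -409 + 6699*I*sqrt(2)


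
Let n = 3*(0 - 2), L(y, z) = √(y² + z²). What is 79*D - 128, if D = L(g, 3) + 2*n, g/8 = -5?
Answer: -1076 + 79*√1609 ≈ 2092.9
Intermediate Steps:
g = -40 (g = 8*(-5) = -40)
n = -6 (n = 3*(-2) = -6)
D = -12 + √1609 (D = √((-40)² + 3²) + 2*(-6) = √(1600 + 9) - 12 = √1609 - 12 = -12 + √1609 ≈ 28.112)
79*D - 128 = 79*(-12 + √1609) - 128 = (-948 + 79*√1609) - 128 = -1076 + 79*√1609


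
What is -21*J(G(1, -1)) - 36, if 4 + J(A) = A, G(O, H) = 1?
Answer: 27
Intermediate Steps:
J(A) = -4 + A
-21*J(G(1, -1)) - 36 = -21*(-4 + 1) - 36 = -21*(-3) - 36 = 63 - 36 = 27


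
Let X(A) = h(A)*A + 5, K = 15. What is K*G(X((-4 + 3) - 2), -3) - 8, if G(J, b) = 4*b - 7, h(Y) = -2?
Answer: -293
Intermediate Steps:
X(A) = 5 - 2*A (X(A) = -2*A + 5 = 5 - 2*A)
G(J, b) = -7 + 4*b
K*G(X((-4 + 3) - 2), -3) - 8 = 15*(-7 + 4*(-3)) - 8 = 15*(-7 - 12) - 8 = 15*(-19) - 8 = -285 - 8 = -293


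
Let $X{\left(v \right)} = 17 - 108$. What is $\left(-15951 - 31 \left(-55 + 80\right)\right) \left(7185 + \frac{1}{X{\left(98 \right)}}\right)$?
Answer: $- \frac{10936027484}{91} \approx -1.2018 \cdot 10^{8}$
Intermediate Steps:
$X{\left(v \right)} = -91$
$\left(-15951 - 31 \left(-55 + 80\right)\right) \left(7185 + \frac{1}{X{\left(98 \right)}}\right) = \left(-15951 - 31 \left(-55 + 80\right)\right) \left(7185 + \frac{1}{-91}\right) = \left(-15951 - 775\right) \left(7185 - \frac{1}{91}\right) = \left(-15951 - 775\right) \frac{653834}{91} = \left(-16726\right) \frac{653834}{91} = - \frac{10936027484}{91}$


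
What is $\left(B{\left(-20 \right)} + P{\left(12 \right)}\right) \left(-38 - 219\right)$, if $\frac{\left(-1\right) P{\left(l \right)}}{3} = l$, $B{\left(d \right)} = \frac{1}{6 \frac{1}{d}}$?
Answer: $\frac{30326}{3} \approx 10109.0$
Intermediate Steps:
$B{\left(d \right)} = \frac{d}{6}$
$P{\left(l \right)} = - 3 l$
$\left(B{\left(-20 \right)} + P{\left(12 \right)}\right) \left(-38 - 219\right) = \left(\frac{1}{6} \left(-20\right) - 36\right) \left(-38 - 219\right) = \left(- \frac{10}{3} - 36\right) \left(-257\right) = \left(- \frac{118}{3}\right) \left(-257\right) = \frac{30326}{3}$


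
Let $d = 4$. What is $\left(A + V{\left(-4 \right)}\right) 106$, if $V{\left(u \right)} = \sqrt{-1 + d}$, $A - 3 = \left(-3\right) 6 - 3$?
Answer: $-1908 + 106 \sqrt{3} \approx -1724.4$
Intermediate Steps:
$A = -18$ ($A = 3 - 21 = -18$)
$V{\left(u \right)} = \sqrt{3}$ ($V{\left(u \right)} = \sqrt{-1 + 4} = \sqrt{3}$)
$\left(A + V{\left(-4 \right)}\right) 106 = \left(-18 + \sqrt{3}\right) 106 = -1908 + 106 \sqrt{3}$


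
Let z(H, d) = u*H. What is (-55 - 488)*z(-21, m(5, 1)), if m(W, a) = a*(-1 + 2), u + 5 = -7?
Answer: -136836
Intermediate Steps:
u = -12 (u = -5 - 7 = -12)
m(W, a) = a (m(W, a) = a*1 = a)
z(H, d) = -12*H
(-55 - 488)*z(-21, m(5, 1)) = (-55 - 488)*(-12*(-21)) = -543*252 = -136836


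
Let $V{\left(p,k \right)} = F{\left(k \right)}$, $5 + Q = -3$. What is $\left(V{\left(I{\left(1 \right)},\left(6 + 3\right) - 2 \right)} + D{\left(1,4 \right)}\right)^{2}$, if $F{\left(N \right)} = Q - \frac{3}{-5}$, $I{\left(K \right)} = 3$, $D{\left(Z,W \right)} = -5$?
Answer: $\frac{3844}{25} \approx 153.76$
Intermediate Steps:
$Q = -8$ ($Q = -5 - 3 = -8$)
$F{\left(N \right)} = - \frac{37}{5}$ ($F{\left(N \right)} = -8 - \frac{3}{-5} = -8 - - \frac{3}{5} = -8 + \frac{3}{5} = - \frac{37}{5}$)
$V{\left(p,k \right)} = - \frac{37}{5}$
$\left(V{\left(I{\left(1 \right)},\left(6 + 3\right) - 2 \right)} + D{\left(1,4 \right)}\right)^{2} = \left(- \frac{37}{5} - 5\right)^{2} = \left(- \frac{62}{5}\right)^{2} = \frac{3844}{25}$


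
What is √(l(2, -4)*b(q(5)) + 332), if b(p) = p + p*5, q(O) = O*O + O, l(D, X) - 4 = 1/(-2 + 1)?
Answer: 2*√218 ≈ 29.530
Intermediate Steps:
l(D, X) = 3 (l(D, X) = 4 + 1/(-2 + 1) = 4 + 1/(-1) = 4 - 1 = 3)
q(O) = O + O² (q(O) = O² + O = O + O²)
b(p) = 6*p (b(p) = p + 5*p = 6*p)
√(l(2, -4)*b(q(5)) + 332) = √(3*(6*(5*(1 + 5))) + 332) = √(3*(6*(5*6)) + 332) = √(3*(6*30) + 332) = √(3*180 + 332) = √(540 + 332) = √872 = 2*√218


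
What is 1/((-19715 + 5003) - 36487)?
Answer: -1/51199 ≈ -1.9532e-5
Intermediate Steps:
1/((-19715 + 5003) - 36487) = 1/(-14712 - 36487) = 1/(-51199) = -1/51199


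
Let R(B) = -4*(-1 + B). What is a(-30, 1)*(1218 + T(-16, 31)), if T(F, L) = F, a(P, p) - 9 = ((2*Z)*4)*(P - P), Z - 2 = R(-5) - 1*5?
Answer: 10818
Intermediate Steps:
R(B) = 4 - 4*B
Z = 21 (Z = 2 + ((4 - 4*(-5)) - 1*5) = 2 + ((4 + 20) - 5) = 2 + (24 - 5) = 2 + 19 = 21)
a(P, p) = 9 (a(P, p) = 9 + ((2*21)*4)*(P - P) = 9 + (42*4)*0 = 9 + 168*0 = 9 + 0 = 9)
a(-30, 1)*(1218 + T(-16, 31)) = 9*(1218 - 16) = 9*1202 = 10818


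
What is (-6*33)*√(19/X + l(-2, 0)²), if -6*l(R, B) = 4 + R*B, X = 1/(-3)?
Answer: -66*I*√509 ≈ -1489.0*I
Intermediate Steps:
X = -⅓ (X = 1*(-⅓) = -⅓ ≈ -0.33333)
l(R, B) = -⅔ - B*R/6 (l(R, B) = -(4 + R*B)/6 = -(4 + B*R)/6 = -⅔ - B*R/6)
(-6*33)*√(19/X + l(-2, 0)²) = (-6*33)*√(19/(-⅓) + (-⅔ - ⅙*0*(-2))²) = -198*√(19*(-3) + (-⅔ + 0)²) = -198*√(-57 + (-⅔)²) = -198*√(-57 + 4/9) = -66*I*√509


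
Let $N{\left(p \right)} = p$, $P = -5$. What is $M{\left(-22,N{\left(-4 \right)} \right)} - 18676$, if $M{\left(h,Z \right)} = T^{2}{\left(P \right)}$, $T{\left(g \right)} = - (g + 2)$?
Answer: $-18667$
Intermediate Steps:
$T{\left(g \right)} = -2 - g$ ($T{\left(g \right)} = - (2 + g) = -2 - g$)
$M{\left(h,Z \right)} = 9$ ($M{\left(h,Z \right)} = \left(-2 - -5\right)^{2} = \left(-2 + 5\right)^{2} = 3^{2} = 9$)
$M{\left(-22,N{\left(-4 \right)} \right)} - 18676 = 9 - 18676 = -18667$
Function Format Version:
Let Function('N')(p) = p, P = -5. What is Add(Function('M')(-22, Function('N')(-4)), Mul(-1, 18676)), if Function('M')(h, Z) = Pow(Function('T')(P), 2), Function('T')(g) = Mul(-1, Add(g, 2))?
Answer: -18667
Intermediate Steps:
Function('T')(g) = Add(-2, Mul(-1, g)) (Function('T')(g) = Mul(-1, Add(2, g)) = Add(-2, Mul(-1, g)))
Function('M')(h, Z) = 9 (Function('M')(h, Z) = Pow(Add(-2, Mul(-1, -5)), 2) = Pow(Add(-2, 5), 2) = Pow(3, 2) = 9)
Add(Function('M')(-22, Function('N')(-4)), Mul(-1, 18676)) = Add(9, Mul(-1, 18676)) = Add(9, -18676) = -18667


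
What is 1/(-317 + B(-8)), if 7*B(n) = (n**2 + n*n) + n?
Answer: -7/2099 ≈ -0.0033349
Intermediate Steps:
B(n) = n/7 + 2*n**2/7 (B(n) = ((n**2 + n*n) + n)/7 = ((n**2 + n**2) + n)/7 = (2*n**2 + n)/7 = (n + 2*n**2)/7 = n/7 + 2*n**2/7)
1/(-317 + B(-8)) = 1/(-317 + (1/7)*(-8)*(1 + 2*(-8))) = 1/(-317 + (1/7)*(-8)*(1 - 16)) = 1/(-317 + (1/7)*(-8)*(-15)) = 1/(-317 + 120/7) = 1/(-2099/7) = -7/2099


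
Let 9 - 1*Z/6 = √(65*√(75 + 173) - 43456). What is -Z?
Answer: -54 + 6*I*√(43456 - 130*√62) ≈ -54.0 + 1235.9*I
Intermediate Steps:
Z = 54 - 6*√(-43456 + 130*√62) (Z = 54 - 6*√(65*√(75 + 173) - 43456) = 54 - 6*√(65*√248 - 43456) = 54 - 6*√(65*(2*√62) - 43456) = 54 - 6*√(130*√62 - 43456) = 54 - 6*√(-43456 + 130*√62) ≈ 54.0 - 1235.9*I)
-Z = -(54 - 6*√(-43456 + 130*√62)) = -54 + 6*√(-43456 + 130*√62)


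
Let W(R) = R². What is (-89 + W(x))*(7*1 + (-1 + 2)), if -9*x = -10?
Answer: -56872/81 ≈ -702.12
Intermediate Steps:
x = 10/9 (x = -⅑*(-10) = 10/9 ≈ 1.1111)
(-89 + W(x))*(7*1 + (-1 + 2)) = (-89 + (10/9)²)*(7*1 + (-1 + 2)) = (-89 + 100/81)*(7 + 1) = -7109/81*8 = -56872/81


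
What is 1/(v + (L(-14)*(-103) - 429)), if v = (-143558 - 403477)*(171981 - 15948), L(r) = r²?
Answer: -1/85355532772 ≈ -1.1716e-11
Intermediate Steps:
v = -85355512155 (v = -547035*156033 = -85355512155)
1/(v + (L(-14)*(-103) - 429)) = 1/(-85355512155 + ((-14)²*(-103) - 429)) = 1/(-85355512155 + (196*(-103) - 429)) = 1/(-85355512155 + (-20188 - 429)) = 1/(-85355512155 - 20617) = 1/(-85355532772) = -1/85355532772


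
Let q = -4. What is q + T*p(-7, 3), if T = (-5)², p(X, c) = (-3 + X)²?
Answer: 2496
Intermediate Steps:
T = 25
q + T*p(-7, 3) = -4 + 25*(-3 - 7)² = -4 + 25*(-10)² = -4 + 25*100 = -4 + 2500 = 2496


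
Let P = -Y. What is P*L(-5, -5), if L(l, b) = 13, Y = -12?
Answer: 156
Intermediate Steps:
P = 12 (P = -1*(-12) = 12)
P*L(-5, -5) = 12*13 = 156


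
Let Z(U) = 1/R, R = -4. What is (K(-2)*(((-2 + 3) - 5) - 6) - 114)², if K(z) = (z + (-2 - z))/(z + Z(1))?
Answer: 1223236/81 ≈ 15102.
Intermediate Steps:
Z(U) = -¼ (Z(U) = 1/(-4) = -¼)
K(z) = -2/(-¼ + z) (K(z) = (z + (-2 - z))/(z - ¼) = -2/(-¼ + z))
(K(-2)*(((-2 + 3) - 5) - 6) - 114)² = ((-8/(-1 + 4*(-2)))*(((-2 + 3) - 5) - 6) - 114)² = ((-8/(-1 - 8))*((1 - 5) - 6) - 114)² = ((-8/(-9))*(-4 - 6) - 114)² = (-8*(-⅑)*(-10) - 114)² = ((8/9)*(-10) - 114)² = (-80/9 - 114)² = (-1106/9)² = 1223236/81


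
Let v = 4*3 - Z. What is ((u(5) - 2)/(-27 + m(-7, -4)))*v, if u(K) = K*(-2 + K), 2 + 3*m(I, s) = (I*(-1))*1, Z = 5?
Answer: -273/76 ≈ -3.5921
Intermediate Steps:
m(I, s) = -2/3 - I/3 (m(I, s) = -2/3 + ((I*(-1))*1)/3 = -2/3 + (-I*1)/3 = -2/3 + (-I)/3 = -2/3 - I/3)
v = 7 (v = 4*3 - 1*5 = 12 - 5 = 7)
((u(5) - 2)/(-27 + m(-7, -4)))*v = ((5*(-2 + 5) - 2)/(-27 + (-2/3 - 1/3*(-7))))*7 = ((5*3 - 2)/(-27 + (-2/3 + 7/3)))*7 = ((15 - 2)/(-27 + 5/3))*7 = (13/(-76/3))*7 = (13*(-3/76))*7 = -39/76*7 = -273/76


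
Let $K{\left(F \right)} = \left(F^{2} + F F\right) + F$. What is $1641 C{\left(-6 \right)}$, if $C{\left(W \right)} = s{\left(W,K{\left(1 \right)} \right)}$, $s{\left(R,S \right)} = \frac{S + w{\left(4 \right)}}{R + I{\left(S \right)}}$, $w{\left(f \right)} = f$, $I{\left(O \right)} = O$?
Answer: $-3829$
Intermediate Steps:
$K{\left(F \right)} = F + 2 F^{2}$ ($K{\left(F \right)} = \left(F^{2} + F^{2}\right) + F = 2 F^{2} + F = F + 2 F^{2}$)
$s{\left(R,S \right)} = \frac{4 + S}{R + S}$ ($s{\left(R,S \right)} = \frac{S + 4}{R + S} = \frac{4 + S}{R + S}$)
$C{\left(W \right)} = \frac{7}{3 + W}$ ($C{\left(W \right)} = \frac{4 + 1 \left(1 + 2 \cdot 1\right)}{W + 1 \left(1 + 2 \cdot 1\right)} = \frac{4 + 1 \left(1 + 2\right)}{W + 1 \left(1 + 2\right)} = \frac{4 + 1 \cdot 3}{W + 1 \cdot 3} = \frac{4 + 3}{W + 3} = \frac{1}{3 + W} 7 = \frac{7}{3 + W}$)
$1641 C{\left(-6 \right)} = 1641 \frac{7}{3 - 6} = 1641 \frac{7}{-3} = 1641 \cdot 7 \left(- \frac{1}{3}\right) = 1641 \left(- \frac{7}{3}\right) = -3829$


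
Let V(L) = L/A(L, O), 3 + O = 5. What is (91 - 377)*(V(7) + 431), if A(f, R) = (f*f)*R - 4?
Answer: -5794503/47 ≈ -1.2329e+5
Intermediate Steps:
O = 2 (O = -3 + 5 = 2)
A(f, R) = -4 + R*f**2 (A(f, R) = f**2*R - 4 = R*f**2 - 4 = -4 + R*f**2)
V(L) = L/(-4 + 2*L**2)
(91 - 377)*(V(7) + 431) = (91 - 377)*((1/2)*7/(-2 + 7**2) + 431) = -286*((1/2)*7/(-2 + 49) + 431) = -286*((1/2)*7/47 + 431) = -286*((1/2)*7*(1/47) + 431) = -286*(7/94 + 431) = -286*40521/94 = -5794503/47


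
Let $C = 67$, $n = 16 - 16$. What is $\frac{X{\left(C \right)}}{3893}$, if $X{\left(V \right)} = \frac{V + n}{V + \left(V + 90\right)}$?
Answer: $\frac{67}{872032} \approx 7.6832 \cdot 10^{-5}$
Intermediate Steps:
$n = 0$
$X{\left(V \right)} = \frac{V}{90 + 2 V}$ ($X{\left(V \right)} = \frac{V + 0}{V + \left(V + 90\right)} = \frac{V}{V + \left(90 + V\right)} = \frac{V}{90 + 2 V}$)
$\frac{X{\left(C \right)}}{3893} = \frac{\frac{1}{2} \cdot 67 \frac{1}{45 + 67}}{3893} = \frac{1}{2} \cdot 67 \cdot \frac{1}{112} \cdot \frac{1}{3893} = \frac{67}{224} \cdot \frac{1}{3893} = \frac{67}{872032}$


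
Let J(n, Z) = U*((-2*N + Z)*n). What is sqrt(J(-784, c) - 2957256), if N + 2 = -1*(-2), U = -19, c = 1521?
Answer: 6*sqrt(547210) ≈ 4438.4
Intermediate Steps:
N = 0 (N = -2 - 1*(-2) = -2 + 2 = 0)
J(n, Z) = -19*Z*n (J(n, Z) = -19*(-2*0 + Z)*n = -19*(0 + Z)*n = -19*Z*n)
sqrt(J(-784, c) - 2957256) = sqrt(-19*1521*(-784) - 2957256) = sqrt(22656816 - 2957256) = sqrt(19699560) = 6*sqrt(547210)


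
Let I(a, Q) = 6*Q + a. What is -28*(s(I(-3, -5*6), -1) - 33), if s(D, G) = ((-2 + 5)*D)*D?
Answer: -2812152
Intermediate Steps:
I(a, Q) = a + 6*Q
s(D, G) = 3*D² (s(D, G) = (3*D)*D = 3*D²)
-28*(s(I(-3, -5*6), -1) - 33) = -28*(3*(-3 + 6*(-5*6))² - 33) = -28*(3*(-3 + 6*(-30))² - 33) = -28*(3*(-3 - 180)² - 33) = -28*(3*(-183)² - 33) = -28*(3*33489 - 33) = -28*(100467 - 33) = -28*100434 = -2812152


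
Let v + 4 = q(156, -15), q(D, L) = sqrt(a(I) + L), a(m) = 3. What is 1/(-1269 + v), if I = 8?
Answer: -1273/1620541 - 2*I*sqrt(3)/1620541 ≈ -0.00078554 - 2.1376e-6*I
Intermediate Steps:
q(D, L) = sqrt(3 + L)
v = -4 + 2*I*sqrt(3) (v = -4 + sqrt(3 - 15) = -4 + sqrt(-12) = -4 + 2*I*sqrt(3) ≈ -4.0 + 3.4641*I)
1/(-1269 + v) = 1/(-1269 + (-4 + 2*I*sqrt(3))) = 1/(-1273 + 2*I*sqrt(3))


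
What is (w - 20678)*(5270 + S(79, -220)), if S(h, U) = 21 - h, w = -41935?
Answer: -326338956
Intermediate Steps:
(w - 20678)*(5270 + S(79, -220)) = (-41935 - 20678)*(5270 + (21 - 1*79)) = -62613*(5270 + (21 - 79)) = -62613*(5270 - 58) = -62613*5212 = -326338956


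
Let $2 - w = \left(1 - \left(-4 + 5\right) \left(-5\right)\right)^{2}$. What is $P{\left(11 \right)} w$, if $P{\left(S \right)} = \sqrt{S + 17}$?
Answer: $- 68 \sqrt{7} \approx -179.91$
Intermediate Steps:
$P{\left(S \right)} = \sqrt{17 + S}$
$w = -34$ ($w = 2 - \left(1 - \left(-4 + 5\right) \left(-5\right)\right)^{2} = 2 - \left(1 - 1 \left(-5\right)\right)^{2} = 2 - \left(1 - -5\right)^{2} = 2 - \left(1 + 5\right)^{2} = 2 - 6^{2} = 2 - 36 = -34$)
$P{\left(11 \right)} w = \sqrt{17 + 11} \left(-34\right) = \sqrt{28} \left(-34\right) = 2 \sqrt{7} \left(-34\right) = - 68 \sqrt{7}$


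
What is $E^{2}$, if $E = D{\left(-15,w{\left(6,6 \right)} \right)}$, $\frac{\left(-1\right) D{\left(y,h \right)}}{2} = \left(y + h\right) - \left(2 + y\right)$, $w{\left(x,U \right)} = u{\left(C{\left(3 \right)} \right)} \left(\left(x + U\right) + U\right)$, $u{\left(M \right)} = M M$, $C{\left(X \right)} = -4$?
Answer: $327184$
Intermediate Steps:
$u{\left(M \right)} = M^{2}$
$w{\left(x,U \right)} = 16 x + 32 U$ ($w{\left(x,U \right)} = \left(-4\right)^{2} \left(\left(x + U\right) + U\right) = 16 \left(\left(U + x\right) + U\right) = 16 \left(x + 2 U\right) = 16 x + 32 U$)
$D{\left(y,h \right)} = 4 - 2 h$ ($D{\left(y,h \right)} = - 2 \left(\left(y + h\right) - \left(2 + y\right)\right) = - 2 \left(\left(h + y\right) - \left(2 + y\right)\right) = - 2 \left(-2 + h\right) = 4 - 2 h$)
$E = -572$ ($E = 4 - 2 \left(16 \cdot 6 + 32 \cdot 6\right) = 4 - 2 \left(96 + 192\right) = 4 - 576 = -572$)
$E^{2} = \left(-572\right)^{2} = 327184$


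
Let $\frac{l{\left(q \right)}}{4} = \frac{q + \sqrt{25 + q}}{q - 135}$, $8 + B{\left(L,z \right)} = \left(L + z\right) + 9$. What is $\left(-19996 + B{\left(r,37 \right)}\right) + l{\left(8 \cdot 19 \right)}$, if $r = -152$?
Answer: $- \frac{341262}{17} + \frac{4 \sqrt{177}}{17} \approx -20071.0$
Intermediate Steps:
$B{\left(L,z \right)} = 1 + L + z$ ($B{\left(L,z \right)} = -8 + \left(\left(L + z\right) + 9\right) = -8 + \left(9 + L + z\right) = 1 + L + z$)
$l{\left(q \right)} = \frac{4 \left(q + \sqrt{25 + q}\right)}{-135 + q}$ ($l{\left(q \right)} = 4 \frac{q + \sqrt{25 + q}}{q - 135} = 4 \frac{q + \sqrt{25 + q}}{-135 + q} = \frac{4 \left(q + \sqrt{25 + q}\right)}{-135 + q}$)
$\left(-19996 + B{\left(r,37 \right)}\right) + l{\left(8 \cdot 19 \right)} = \left(-19996 + \left(1 - 152 + 37\right)\right) + \frac{4 \left(8 \cdot 19 + \sqrt{25 + 8 \cdot 19}\right)}{-135 + 8 \cdot 19} = \left(-19996 - 114\right) + \frac{4 \left(152 + \sqrt{25 + 152}\right)}{-135 + 152} = -20110 + \frac{4 \left(152 + \sqrt{177}\right)}{17} = -20110 + 4 \cdot \frac{1}{17} \left(152 + \sqrt{177}\right) = -20110 + \left(\frac{608}{17} + \frac{4 \sqrt{177}}{17}\right) = - \frac{341262}{17} + \frac{4 \sqrt{177}}{17}$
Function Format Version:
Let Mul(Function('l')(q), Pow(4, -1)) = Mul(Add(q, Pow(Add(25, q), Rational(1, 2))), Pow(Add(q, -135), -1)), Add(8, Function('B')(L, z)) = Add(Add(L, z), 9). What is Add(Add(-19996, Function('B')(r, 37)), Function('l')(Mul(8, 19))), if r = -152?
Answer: Add(Rational(-341262, 17), Mul(Rational(4, 17), Pow(177, Rational(1, 2)))) ≈ -20071.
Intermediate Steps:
Function('B')(L, z) = Add(1, L, z) (Function('B')(L, z) = Add(-8, Add(Add(L, z), 9)) = Add(-8, Add(9, L, z)) = Add(1, L, z))
Function('l')(q) = Mul(4, Pow(Add(-135, q), -1), Add(q, Pow(Add(25, q), Rational(1, 2)))) (Function('l')(q) = Mul(4, Mul(Add(q, Pow(Add(25, q), Rational(1, 2))), Pow(Add(q, -135), -1))) = Mul(4, Mul(Add(q, Pow(Add(25, q), Rational(1, 2))), Pow(Add(-135, q), -1))) = Mul(4, Mul(Pow(Add(-135, q), -1), Add(q, Pow(Add(25, q), Rational(1, 2))))) = Mul(4, Pow(Add(-135, q), -1), Add(q, Pow(Add(25, q), Rational(1, 2)))))
Add(Add(-19996, Function('B')(r, 37)), Function('l')(Mul(8, 19))) = Add(Add(-19996, Add(1, -152, 37)), Mul(4, Pow(Add(-135, Mul(8, 19)), -1), Add(Mul(8, 19), Pow(Add(25, Mul(8, 19)), Rational(1, 2))))) = Add(Add(-19996, -114), Mul(4, Pow(Add(-135, 152), -1), Add(152, Pow(Add(25, 152), Rational(1, 2))))) = Add(-20110, Mul(4, Pow(17, -1), Add(152, Pow(177, Rational(1, 2))))) = Add(-20110, Mul(4, Rational(1, 17), Add(152, Pow(177, Rational(1, 2))))) = Add(-20110, Add(Rational(608, 17), Mul(Rational(4, 17), Pow(177, Rational(1, 2))))) = Add(Rational(-341262, 17), Mul(Rational(4, 17), Pow(177, Rational(1, 2))))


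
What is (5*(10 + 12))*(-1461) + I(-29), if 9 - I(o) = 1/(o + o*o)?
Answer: -130489213/812 ≈ -1.6070e+5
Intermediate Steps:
I(o) = 9 - 1/(o + o**2) (I(o) = 9 - 1/(o + o*o) = 9 - 1/(o + o**2))
(5*(10 + 12))*(-1461) + I(-29) = (5*(10 + 12))*(-1461) + (-1 + 9*(-29) + 9*(-29)**2)/((-29)*(1 - 29)) = (5*22)*(-1461) - 1/29*(-1 - 261 + 9*841)/(-28) = 110*(-1461) - 1/29*(-1/28)*(-1 - 261 + 7569) = -160710 - 1/29*(-1/28)*7307 = -160710 + 7307/812 = -130489213/812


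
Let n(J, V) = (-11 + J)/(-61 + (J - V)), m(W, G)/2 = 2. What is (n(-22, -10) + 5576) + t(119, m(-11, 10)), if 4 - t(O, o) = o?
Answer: 407081/73 ≈ 5576.5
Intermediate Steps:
m(W, G) = 4 (m(W, G) = 2*2 = 4)
t(O, o) = 4 - o
n(J, V) = (-11 + J)/(-61 + J - V)
(n(-22, -10) + 5576) + t(119, m(-11, 10)) = ((11 - 1*(-22))/(61 - 10 - 1*(-22)) + 5576) + (4 - 1*4) = ((11 + 22)/(61 - 10 + 22) + 5576) + (4 - 4) = (33/73 + 5576) + 0 = 407081/73 + 0 = 407081/73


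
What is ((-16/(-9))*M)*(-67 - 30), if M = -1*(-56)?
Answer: -86912/9 ≈ -9656.9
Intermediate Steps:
M = 56
((-16/(-9))*M)*(-67 - 30) = (-16/(-9)*56)*(-67 - 30) = (-16*(-1/9)*56)*(-97) = ((16/9)*56)*(-97) = (896/9)*(-97) = -86912/9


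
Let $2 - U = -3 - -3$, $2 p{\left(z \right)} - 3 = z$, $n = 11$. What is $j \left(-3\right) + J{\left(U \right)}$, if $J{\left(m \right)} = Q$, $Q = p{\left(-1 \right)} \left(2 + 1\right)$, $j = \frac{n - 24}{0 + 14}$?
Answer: $\frac{81}{14} \approx 5.7857$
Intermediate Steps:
$p{\left(z \right)} = \frac{3}{2} + \frac{z}{2}$
$j = - \frac{13}{14}$ ($j = \frac{11 - 24}{0 + 14} = - \frac{13}{14} \approx -0.92857$)
$U = 2$ ($U = 2 - \left(-3 - -3\right) = 2 - \left(-3 + 3\right) = 2 - 0 = 2 + 0 = 2$)
$Q = 3$ ($Q = \left(\frac{3}{2} + \frac{1}{2} \left(-1\right)\right) \left(2 + 1\right) = \left(\frac{3}{2} - \frac{1}{2}\right) 3 = 1 \cdot 3 = 3$)
$J{\left(m \right)} = 3$
$j \left(-3\right) + J{\left(U \right)} = \left(- \frac{13}{14}\right) \left(-3\right) + 3 = \frac{39}{14} + 3 = \frac{81}{14}$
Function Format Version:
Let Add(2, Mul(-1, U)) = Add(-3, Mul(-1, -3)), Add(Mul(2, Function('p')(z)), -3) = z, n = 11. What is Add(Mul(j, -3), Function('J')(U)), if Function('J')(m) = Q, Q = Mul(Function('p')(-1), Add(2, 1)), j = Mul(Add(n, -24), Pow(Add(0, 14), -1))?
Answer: Rational(81, 14) ≈ 5.7857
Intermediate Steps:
Function('p')(z) = Add(Rational(3, 2), Mul(Rational(1, 2), z))
j = Rational(-13, 14) (j = Mul(Add(11, -24), Pow(Add(0, 14), -1)) = Mul(-13, Pow(14, -1)) = Mul(-13, Rational(1, 14)) = Rational(-13, 14) ≈ -0.92857)
U = 2 (U = Add(2, Mul(-1, Add(-3, Mul(-1, -3)))) = Add(2, Mul(-1, Add(-3, 3))) = Add(2, Mul(-1, 0)) = Add(2, 0) = 2)
Q = 3 (Q = Mul(Add(Rational(3, 2), Mul(Rational(1, 2), -1)), Add(2, 1)) = Mul(Add(Rational(3, 2), Rational(-1, 2)), 3) = Mul(1, 3) = 3)
Function('J')(m) = 3
Add(Mul(j, -3), Function('J')(U)) = Add(Mul(Rational(-13, 14), -3), 3) = Add(Rational(39, 14), 3) = Rational(81, 14)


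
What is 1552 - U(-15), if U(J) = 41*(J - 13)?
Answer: 2700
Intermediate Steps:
U(J) = -533 + 41*J (U(J) = 41*(-13 + J) = -533 + 41*J)
1552 - U(-15) = 1552 - (-533 + 41*(-15)) = 1552 - (-533 - 615) = 1552 - 1*(-1148) = 1552 + 1148 = 2700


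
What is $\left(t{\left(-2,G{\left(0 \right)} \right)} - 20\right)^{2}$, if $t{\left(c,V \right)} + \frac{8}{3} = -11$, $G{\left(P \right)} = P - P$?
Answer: $\frac{10201}{9} \approx 1133.4$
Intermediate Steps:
$G{\left(P \right)} = 0$
$t{\left(c,V \right)} = - \frac{41}{3}$ ($t{\left(c,V \right)} = - \frac{8}{3} - 11 = - \frac{41}{3}$)
$\left(t{\left(-2,G{\left(0 \right)} \right)} - 20\right)^{2} = \left(- \frac{41}{3} - 20\right)^{2} = \left(- \frac{101}{3}\right)^{2} = \frac{10201}{9}$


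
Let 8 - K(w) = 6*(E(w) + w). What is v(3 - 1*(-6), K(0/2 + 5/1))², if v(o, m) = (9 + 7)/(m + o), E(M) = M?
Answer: 256/1849 ≈ 0.13845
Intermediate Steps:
K(w) = 8 - 12*w (K(w) = 8 - 6*(w + w) = 8 - 6*2*w = 8 - 12*w)
v(o, m) = 16/(m + o)
v(3 - 1*(-6), K(0/2 + 5/1))² = (16/((8 - 12*(0/2 + 5/1)) + (3 - 1*(-6))))² = (16/((8 - 12*(0*(½) + 5*1)) + (3 + 6)))² = (16/((8 - 12*(0 + 5)) + 9))² = (16/((8 - 12*5) + 9))² = (16/((8 - 60) + 9))² = (16/(-52 + 9))² = (16/(-43))² = (16*(-1/43))² = (-16/43)² = 256/1849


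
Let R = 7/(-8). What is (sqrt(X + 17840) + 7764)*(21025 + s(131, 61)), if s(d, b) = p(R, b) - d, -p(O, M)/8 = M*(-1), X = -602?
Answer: 166009848 + 277966*sqrt(102) ≈ 1.6882e+8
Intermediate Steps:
R = -7/8 (R = 7*(-1/8) = -7/8 ≈ -0.87500)
p(O, M) = 8*M (p(O, M) = -8*M*(-1) = -(-8)*M = 8*M)
s(d, b) = -d + 8*b (s(d, b) = 8*b - d = -d + 8*b)
(sqrt(X + 17840) + 7764)*(21025 + s(131, 61)) = (sqrt(-602 + 17840) + 7764)*(21025 + (-1*131 + 8*61)) = (sqrt(17238) + 7764)*(21025 + (-131 + 488)) = (13*sqrt(102) + 7764)*(21025 + 357) = (7764 + 13*sqrt(102))*21382 = 166009848 + 277966*sqrt(102)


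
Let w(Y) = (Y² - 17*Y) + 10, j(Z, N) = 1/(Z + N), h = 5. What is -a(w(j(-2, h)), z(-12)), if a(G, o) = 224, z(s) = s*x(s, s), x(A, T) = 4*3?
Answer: -224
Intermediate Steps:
x(A, T) = 12
j(Z, N) = 1/(N + Z)
w(Y) = 10 + Y² - 17*Y
z(s) = 12*s (z(s) = s*12 = 12*s)
-a(w(j(-2, h)), z(-12)) = -1*224 = -224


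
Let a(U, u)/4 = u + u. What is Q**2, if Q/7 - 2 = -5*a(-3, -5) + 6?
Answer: 2119936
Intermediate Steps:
a(U, u) = 8*u (a(U, u) = 4*(u + u) = 4*(2*u) = 8*u)
Q = 1456 (Q = 14 + 7*(-40*(-5) + 6) = 14 + 7*(-5*(-40) + 6) = 14 + 7*(200 + 6) = 14 + 7*206 = 14 + 1442 = 1456)
Q**2 = 1456**2 = 2119936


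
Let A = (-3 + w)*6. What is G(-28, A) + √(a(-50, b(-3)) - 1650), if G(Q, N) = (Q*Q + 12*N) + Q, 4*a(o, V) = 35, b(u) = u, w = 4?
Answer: 828 + I*√6565/2 ≈ 828.0 + 40.512*I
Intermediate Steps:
a(o, V) = 35/4 (a(o, V) = (¼)*35 = 35/4)
A = 6 (A = (-3 + 4)*6 = 1*6 = 6)
G(Q, N) = Q + Q² + 12*N (G(Q, N) = (Q² + 12*N) + Q = Q + Q² + 12*N)
G(-28, A) + √(a(-50, b(-3)) - 1650) = (-28 + (-28)² + 12*6) + √(35/4 - 1650) = (-28 + 784 + 72) + √(-6565/4) = 828 + I*√6565/2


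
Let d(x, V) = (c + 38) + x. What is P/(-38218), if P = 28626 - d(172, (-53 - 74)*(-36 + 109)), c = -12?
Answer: -14214/19109 ≈ -0.74384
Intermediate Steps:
d(x, V) = 26 + x (d(x, V) = (-12 + 38) + x = 26 + x)
P = 28428 (P = 28626 - (26 + 172) = 28626 - 1*198 = 28626 - 198 = 28428)
P/(-38218) = 28428/(-38218) = 28428*(-1/38218) = -14214/19109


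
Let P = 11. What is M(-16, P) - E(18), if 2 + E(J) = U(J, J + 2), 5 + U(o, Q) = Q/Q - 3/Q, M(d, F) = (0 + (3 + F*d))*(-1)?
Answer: 3583/20 ≈ 179.15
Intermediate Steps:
M(d, F) = -3 - F*d (M(d, F) = (3 + F*d)*(-1) = -3 - F*d)
U(o, Q) = -4 - 3/Q (U(o, Q) = -5 + (Q/Q - 3/Q) = -5 + (1 - 3/Q) = -4 - 3/Q)
E(J) = -6 - 3/(2 + J) (E(J) = -2 + (-4 - 3/(J + 2)) = -2 + (-4 - 3/(2 + J)) = -6 - 3/(2 + J))
M(-16, P) - E(18) = (-3 - 1*11*(-16)) - 3*(-5 - 2*18)/(2 + 18) = (-3 + 176) - 3*(-5 - 36)/20 = 173 - 3*(-41)/20 = 173 - 1*(-123/20) = 173 + 123/20 = 3583/20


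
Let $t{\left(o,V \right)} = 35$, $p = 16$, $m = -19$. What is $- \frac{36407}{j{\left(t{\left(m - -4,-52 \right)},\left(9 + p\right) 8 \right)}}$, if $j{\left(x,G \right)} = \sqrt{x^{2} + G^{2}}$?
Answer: $- \frac{36407 \sqrt{1649}}{8245} \approx -179.31$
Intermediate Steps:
$j{\left(x,G \right)} = \sqrt{G^{2} + x^{2}}$
$- \frac{36407}{j{\left(t{\left(m - -4,-52 \right)},\left(9 + p\right) 8 \right)}} = - \frac{36407}{\sqrt{\left(\left(9 + 16\right) 8\right)^{2} + 35^{2}}} = - \frac{36407}{\sqrt{\left(25 \cdot 8\right)^{2} + 1225}} = - \frac{36407}{\sqrt{200^{2} + 1225}} = - \frac{36407}{\sqrt{40000 + 1225}} = - \frac{36407}{\sqrt{41225}} = - \frac{36407}{5 \sqrt{1649}} = - 36407 \frac{\sqrt{1649}}{8245} = - \frac{36407 \sqrt{1649}}{8245}$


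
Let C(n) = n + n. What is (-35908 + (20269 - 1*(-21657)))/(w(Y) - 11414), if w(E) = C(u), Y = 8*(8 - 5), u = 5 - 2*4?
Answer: -3009/5710 ≈ -0.52697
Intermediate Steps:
u = -3 (u = 5 - 8 = -3)
Y = 24 (Y = 8*3 = 24)
C(n) = 2*n
w(E) = -6 (w(E) = 2*(-3) = -6)
(-35908 + (20269 - 1*(-21657)))/(w(Y) - 11414) = (-35908 + (20269 - 1*(-21657)))/(-6 - 11414) = (-35908 + (20269 + 21657))/(-11420) = (-35908 + 41926)*(-1/11420) = 6018*(-1/11420) = -3009/5710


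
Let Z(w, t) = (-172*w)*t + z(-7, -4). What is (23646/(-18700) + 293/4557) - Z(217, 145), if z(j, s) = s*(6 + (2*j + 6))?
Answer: 230592981239539/42607950 ≈ 5.4120e+6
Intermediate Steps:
z(j, s) = s*(12 + 2*j) (z(j, s) = s*(6 + (6 + 2*j)) = s*(12 + 2*j))
Z(w, t) = 8 - 172*t*w (Z(w, t) = (-172*w)*t + 2*(-4)*(6 - 7) = -172*t*w + 2*(-4)*(-1) = -172*t*w + 8 = 8 - 172*t*w)
(23646/(-18700) + 293/4557) - Z(217, 145) = (23646/(-18700) + 293/4557) - (8 - 172*145*217) = (23646*(-1/18700) + 293*(1/4557)) - (8 - 5411980) = (-11823/9350 + 293/4557) - 1*(-5411972) = -51137861/42607950 + 5411972 = 230592981239539/42607950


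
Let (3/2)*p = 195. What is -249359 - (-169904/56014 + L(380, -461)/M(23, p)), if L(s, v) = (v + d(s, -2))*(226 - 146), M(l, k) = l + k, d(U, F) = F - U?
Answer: -50791391893/204051 ≈ -2.4892e+5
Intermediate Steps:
p = 130 (p = (⅔)*195 = 130)
M(l, k) = k + l
L(s, v) = -160 - 80*s + 80*v (L(s, v) = (v + (-2 - s))*(226 - 146) = (-2 + v - s)*80 = -160 - 80*s + 80*v)
-249359 - (-169904/56014 + L(380, -461)/M(23, p)) = -249359 - (-169904/56014 + (-160 - 80*380 + 80*(-461))/(130 + 23)) = -249359 - (-169904*1/56014 + (-160 - 30400 - 36880)/153) = -249359 - (-12136/4001 - 67440*1/153) = -249359 - (-12136/4001 - 22480/51) = -249359 - 1*(-90561416/204051) = -249359 + 90561416/204051 = -50791391893/204051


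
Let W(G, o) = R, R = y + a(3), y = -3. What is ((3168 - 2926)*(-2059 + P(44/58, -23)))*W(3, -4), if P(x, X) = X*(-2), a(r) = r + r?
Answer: -1461438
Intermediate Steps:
a(r) = 2*r
P(x, X) = -2*X
R = 3 (R = -3 + 2*3 = -3 + 6 = 3)
W(G, o) = 3
((3168 - 2926)*(-2059 + P(44/58, -23)))*W(3, -4) = ((3168 - 2926)*(-2059 - 2*(-23)))*3 = (242*(-2059 + 46))*3 = (242*(-2013))*3 = -487146*3 = -1461438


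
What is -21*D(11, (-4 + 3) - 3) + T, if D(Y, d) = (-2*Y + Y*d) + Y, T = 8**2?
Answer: 1219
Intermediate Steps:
T = 64
D(Y, d) = -Y + Y*d
-21*D(11, (-4 + 3) - 3) + T = -231*(-1 + ((-4 + 3) - 3)) + 64 = -231*(-1 + (-1 - 3)) + 64 = -231*(-1 - 4) + 64 = -231*(-5) + 64 = -21*(-55) + 64 = 1155 + 64 = 1219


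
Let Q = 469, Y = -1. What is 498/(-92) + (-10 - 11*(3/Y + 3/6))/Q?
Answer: -8284/1541 ≈ -5.3757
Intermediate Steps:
498/(-92) + (-10 - 11*(3/Y + 3/6))/Q = 498/(-92) + (-10 - 11*(3/(-1) + 3/6))/469 = 498*(-1/92) + (-10 - 11*(3*(-1) + 3*(1/6)))*(1/469) = -249/46 + (-10 - 11*(-3 + 1/2))*(1/469) = -249/46 + (-10 - 11*(-5/2))*(1/469) = -249/46 + (-10 + 55/2)*(1/469) = -249/46 + (35/2)*(1/469) = -249/46 + 5/134 = -8284/1541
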